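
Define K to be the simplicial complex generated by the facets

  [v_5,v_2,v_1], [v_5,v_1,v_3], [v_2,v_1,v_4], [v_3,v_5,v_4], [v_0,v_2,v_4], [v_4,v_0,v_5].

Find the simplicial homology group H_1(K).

We work with the vertex ordering v_0 < v_1 < v_2 < v_3 < v_4 < v_5. The simplices of K, each written with vertices in increasing order, are:

  0-simplices (6): [v_0], [v_1], [v_2], [v_3], [v_4], [v_5]
  1-simplices (12): [v_0,v_2], [v_0,v_4], [v_0,v_5], [v_1,v_2], [v_1,v_3], [v_1,v_4], [v_1,v_5], [v_2,v_4], [v_2,v_5], [v_3,v_4], [v_3,v_5], [v_4,v_5]
  2-simplices (6): [v_0,v_2,v_4], [v_0,v_4,v_5], [v_1,v_2,v_4], [v_1,v_2,v_5], [v_1,v_3,v_5], [v_3,v_4,v_5]

Hence C_0 ≅ Z^6, C_1 ≅ Z^12, C_2 ≅ Z^6.

∂_1: C_1 → C_0 is given by ∂[p,q] = [q] − [p]. For instance
  ∂[v_0,v_5] = [v_5] − [v_0].
The 6×12 boundary matrix has rank 5 and Smith normal form diag(1,1,1,1,1).

Boundary ∂_2: C_2 → C_1 maps a triangle to the signed sum of its edges. For instance
  ∂[v_3,v_4,v_5] = [v_4,v_5] − [v_3,v_5] + [v_3,v_4],
  ∂[v_1,v_2,v_4] = [v_2,v_4] − [v_1,v_4] + [v_1,v_2].
The resulting 12×6 matrix has rank 6, and its Smith normal form has invariant factors (1,1,1,1,1,1).

Computing H_k = (kernel of ∂_k) / (image of ∂_{k+1}):

  H_1: rank ker ∂_1 − rank ∂_2 = (12 − 5) − 6 = 1, and the invariant factors of ∂_2 are all 1, so H_1 = Z.

H_1 = Z.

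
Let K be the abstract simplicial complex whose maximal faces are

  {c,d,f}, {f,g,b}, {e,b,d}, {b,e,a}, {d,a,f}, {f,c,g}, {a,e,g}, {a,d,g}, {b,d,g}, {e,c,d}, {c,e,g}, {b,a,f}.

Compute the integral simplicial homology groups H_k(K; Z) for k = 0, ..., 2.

Take the total order a < b < c < d < e < f < g on the vertex set. Then K (dimension 2) consists of the simplices:

  0-simplices (7): a, b, c, d, e, f, g
  1-simplices (18): ab, ad, ae, af, ag, bd, be, bf, bg, cd, ce, cf, cg, de, df, dg, eg, fg
  2-simplices (12): abe, abf, adf, adg, aeg, bde, bdg, bfg, cde, cdf, ceg, cfg

Hence C_0 ≅ Z^7, C_1 ≅ Z^18, C_2 ≅ Z^12.

The boundary map ∂_1: C_1 → C_0 maps an edge to its endpoints' difference, ∂[p,q] = q − p.
As a 7×18 matrix over Z this has rank 6, with invariant factors (1,1,1,1,1,1).

The boundary map ∂_2: C_2 → C_1 acts by ∂[p,q,r] = [q,r] − [p,r] + [p,q]. For instance
  ∂bdg = dg − bg + bd,
  ∂abe = be − ae + ab.
As a 18×12 matrix over Z this has rank 12, with invariant factors (1,1,1,1,1,1,1,1,1,1,1,2).

Reading off H_k = ker ∂_k / im ∂_{k+1}:

  H_0: rank C_0 − rank ∂_1 = 7 − 6 = 1, and the invariant factors of ∂_1 are all 1, so H_0 ≅ Z.
  H_1: rank ker ∂_1 − rank ∂_2 = (18 − 6) − 12 = 0, and ∂_2 has invariant factor 2 > 1, so H_1 ≅ Z/2Z.
  H_2: rank ker ∂_2 − rank ∂_3 = (12 − 12) − 0 = 0, and there is no ∂_3, so H_2 ≅ 0.

H_0 ≅ Z,  H_1 ≅ Z/2Z,  H_2 = 0.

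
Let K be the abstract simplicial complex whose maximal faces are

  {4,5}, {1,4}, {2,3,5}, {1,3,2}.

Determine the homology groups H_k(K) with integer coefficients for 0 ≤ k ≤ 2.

H_0 ≅ Z,  H_1 ≅ Z,  H_2 = 0.

We work with the vertex ordering 1 < 2 < 3 < 4 < 5. The simplices of K, each written with vertices in increasing order, are:

  0-simplices (5): [1], [2], [3], [4], [5]
  1-simplices (7): [1,2], [1,3], [1,4], [2,3], [2,5], [3,5], [4,5]
  2-simplices (2): [1,2,3], [2,3,5]

Hence C_0 ≅ Z^5, C_1 ≅ Z^7, C_2 ≅ Z^2.

∂_1: C_1 → C_0 maps an edge to its endpoints' difference, ∂[p,q] = q − p. For instance
  ∂[1,4] = [4] − [1].
The resulting 5×7 matrix has rank 4, and its Smith normal form has invariant factors (1,1,1,1).

∂_2: C_2 → C_1 acts by ∂[p,q,r] = [q,r] − [p,r] + [p,q]. For instance
  ∂[2,3,5] = [3,5] − [2,5] + [2,3],
  ∂[1,2,3] = [2,3] − [1,3] + [1,2].
This gives a 7×2 integer matrix of rank 2; reducing to Smith normal form yields diagonal entries (1,1).

Now H_k = ker ∂_k / im ∂_{k+1}, so:

  H_0: rank C_0 − rank ∂_1 = 5 − 4 = 1, and the invariant factors of ∂_1 are all 1, so H_0 = Z.
  H_1: rank ker ∂_1 − rank ∂_2 = (7 − 4) − 2 = 1, and the invariant factors of ∂_2 are all 1, so H_1 = Z.
  H_2: rank ker ∂_2 − rank ∂_3 = (2 − 2) − 0 = 0, and there is no ∂_3, so H_2 = 0.

As a check, the Euler characteristic is 5 − 7 + 2 = 0, which agrees with 1 − 1 + 0 = 0.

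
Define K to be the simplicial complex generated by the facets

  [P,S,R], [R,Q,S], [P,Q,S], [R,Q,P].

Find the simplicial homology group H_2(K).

H_2 ≅ Z.

K has 4 vertices, 6 edges, 4 triangles.
rank ∂_2 = 3, rank ∂_3 = 0 ⇒ b_2 = 4 − 3 − 0 = 1. So H_2 ≅ Z.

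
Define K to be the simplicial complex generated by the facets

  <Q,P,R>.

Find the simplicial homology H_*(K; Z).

We work with the vertex ordering P < Q < R. The simplices of K, each written with vertices in increasing order, are:

  0-simplices (3): P, Q, R
  1-simplices (3): PQ, PR, QR
  2-simplices (1): PQR

Hence C_0 ≅ Z^3, C_1 ≅ Z^3, C_2 ≅ Z^1.

∂_1: C_1 → C_0 is given by ∂[p,q] = [q] − [p]. For instance
  ∂PQ = Q − P.
This gives a 3×3 integer matrix of rank 2; reducing to Smith normal form yields diagonal entries (1,1).

Boundary ∂_2: C_2 → C_1 sends each 2-simplex [p,q,r] to [q,r] − [p,r] + [p,q]. For instance
  ∂PQR = QR − PR + PQ.
As a 3×1 matrix over Z this has rank 1, with invariant factors (1).

Reading off H_k = ker ∂_k / im ∂_{k+1}:

  H_0: rank C_0 − rank ∂_1 = 3 − 2 = 1, and the invariant factors of ∂_1 are all 1, so H_0 ≅ Z.
  H_1: rank ker ∂_1 − rank ∂_2 = (3 − 2) − 1 = 0, and the invariant factors of ∂_2 are all 1, so H_1 ≅ 0.
  H_2: rank ker ∂_2 − rank ∂_3 = (1 − 1) − 0 = 0, and there is no ∂_3, so H_2 ≅ 0.

As a check, the Euler characteristic is 3 − 3 + 1 = 1, which agrees with 1 − 0 + 0 = 1.

H_0 = Z,  H_1 = 0,  H_2 = 0.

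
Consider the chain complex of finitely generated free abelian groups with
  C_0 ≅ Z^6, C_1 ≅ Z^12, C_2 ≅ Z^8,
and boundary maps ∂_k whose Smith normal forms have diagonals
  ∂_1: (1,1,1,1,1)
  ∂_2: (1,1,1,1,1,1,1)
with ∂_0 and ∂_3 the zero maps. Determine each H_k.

H_0 ≅ Z,  H_1 = 0,  H_2 ≅ Z.

H_0: b_0 = 6 − 0 − 5 = 1; torsion from ∂_1 factors > 1: none. So H_0 ≅ Z.
H_1: b_1 = 12 − 5 − 7 = 0; torsion from ∂_2 factors > 1: none. So H_1 ≅ 0.
H_2: b_2 = 8 − 7 − 0 = 1; torsion from ∂_3 factors > 1: none. So H_2 ≅ Z.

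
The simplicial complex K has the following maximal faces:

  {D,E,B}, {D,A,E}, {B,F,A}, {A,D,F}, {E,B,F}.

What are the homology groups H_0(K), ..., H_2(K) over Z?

H_0 ≅ Z,  H_1 ≅ Z,  H_2 = 0.

We work with the vertex ordering A < B < D < E < F. The simplices of K, each written with vertices in increasing order, are:

  0-simplices (5): A, B, D, E, F
  1-simplices (10): AB, AD, AE, AF, BD, BE, BF, DE, DF, EF
  2-simplices (5): ABF, ADE, ADF, BDE, BEF

so the chain groups are C_0 ≅ Z^5, C_1 ≅ Z^10, C_2 ≅ Z^5.

Boundary ∂_1: C_1 → C_0 sends each edge [p,q] (with p < q) to q − p.
As a 5×10 matrix over Z this has rank 4, with invariant factors (1,1,1,1).

∂_2: C_2 → C_1 acts by ∂[p,q,r] = [q,r] − [p,r] + [p,q]. For instance
  ∂BDE = DE − BE + BD,
  ∂ADF = DF − AF + AD.
The 10×5 boundary matrix has rank 5 and Smith normal form diag(1,1,1,1,1).

Now H_k = ker ∂_k / im ∂_{k+1}, so:

  H_0: rank C_0 − rank ∂_1 = 5 − 4 = 1, and the invariant factors of ∂_1 are all 1, so H_0 ≅ Z.
  H_1: rank ker ∂_1 − rank ∂_2 = (10 − 4) − 5 = 1, and the invariant factors of ∂_2 are all 1, so H_1 ≅ Z.
  H_2: rank ker ∂_2 − rank ∂_3 = (5 − 5) − 0 = 0, and there is no ∂_3, so H_2 ≅ 0.

As a check, the Euler characteristic is 5 − 10 + 5 = 0, which agrees with 1 − 1 + 0 = 0.
(K is a triangulation of the Möbius band.)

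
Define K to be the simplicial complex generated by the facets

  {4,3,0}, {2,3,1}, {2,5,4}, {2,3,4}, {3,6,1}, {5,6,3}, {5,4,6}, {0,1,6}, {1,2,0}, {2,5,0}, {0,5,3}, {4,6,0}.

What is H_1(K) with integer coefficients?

Fix the vertex order 0 < 1 < 2 < 3 < 4 < 5 < 6 and write every simplex with vertices in increasing order. Then dim K = 2 and the simplices of K are:

  0-simplices (7): [0], [1], [2], [3], [4], [5], [6]
  1-simplices (18): [0,1], [0,2], [0,3], [0,4], [0,5], [0,6], [1,2], [1,3], [1,6], [2,3], [2,4], [2,5], [3,4], [3,5], [3,6], [4,5], [4,6], [5,6]
  2-simplices (12): [0,1,2], [0,1,6], [0,2,5], [0,3,4], [0,3,5], [0,4,6], [1,2,3], [1,3,6], [2,3,4], [2,4,5], [3,5,6], [4,5,6]

giving chain groups C_0 ≅ Z^7, C_1 ≅ Z^18, C_2 ≅ Z^12.

∂_1: C_1 → C_0 sends each edge [p,q] (with p < q) to q − p.
As a 7×18 matrix over Z this has rank 6, with invariant factors (1,1,1,1,1,1).

∂_2: C_2 → C_1 acts by ∂[p,q,r] = [q,r] − [p,r] + [p,q]. For instance
  ∂[0,4,6] = [4,6] − [0,6] + [0,4],
  ∂[0,3,4] = [3,4] − [0,4] + [0,3].
This gives a 18×12 integer matrix of rank 12; reducing to Smith normal form yields diagonal entries (1,1,1,1,1,1,1,1,1,1,1,2).

Now H_k = ker ∂_k / im ∂_{k+1}, so:

  H_1: rank ker ∂_1 − rank ∂_2 = (18 − 6) − 12 = 0, and ∂_2 has invariant factor 2 > 1, so H_1 ≅ Z/2Z.

H_1 ≅ Z/2Z.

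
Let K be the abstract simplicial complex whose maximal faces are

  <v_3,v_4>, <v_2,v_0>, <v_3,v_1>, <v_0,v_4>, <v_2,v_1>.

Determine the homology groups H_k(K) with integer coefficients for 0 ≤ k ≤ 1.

H_0 ≅ Z,  H_1 ≅ Z.

Fix the vertex order v_0 < v_1 < v_2 < v_3 < v_4 and write every simplex with vertices in increasing order. Then dim K = 1 and the simplices of K are:

  0-simplices (5): [v_0], [v_1], [v_2], [v_3], [v_4]
  1-simplices (5): [v_0,v_2], [v_0,v_4], [v_1,v_2], [v_1,v_3], [v_3,v_4]

giving chain groups C_0 ≅ Z^5, C_1 ≅ Z^5.

Boundary ∂_1: C_1 → C_0 maps an edge to its endpoints' difference, ∂[p,q] = q − p.
The 5×5 boundary matrix has rank 4 and Smith normal form diag(1,1,1,1).

Computing H_k = (kernel of ∂_k) / (image of ∂_{k+1}):

  H_0: rank C_0 − rank ∂_1 = 5 − 4 = 1, and the invariant factors of ∂_1 are all 1, so H_0 = Z.
  H_1: rank ker ∂_1 − rank ∂_2 = (5 − 4) − 0 = 1, and there is no ∂_2, so H_1 = Z.

As a check, the Euler characteristic is 5 − 5 = 0, which agrees with 1 − 1 = 0.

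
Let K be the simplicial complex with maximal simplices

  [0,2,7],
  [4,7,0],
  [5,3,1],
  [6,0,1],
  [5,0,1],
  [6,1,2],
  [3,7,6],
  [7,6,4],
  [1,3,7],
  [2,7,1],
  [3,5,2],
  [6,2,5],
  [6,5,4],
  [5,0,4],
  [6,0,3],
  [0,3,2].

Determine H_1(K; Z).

Fix the vertex order 0 < 1 < 2 < 3 < 4 < 5 < 6 < 7 and write every simplex with vertices in increasing order. Then dim K = 2 and the simplices of K are:

  0-simplices (8): [0], [1], [2], [3], [4], [5], [6], [7]
  1-simplices (24): (24 of them)
  2-simplices (16): [0,1,5], [0,1,6], [0,2,3], [0,2,7], [0,3,6], [0,4,5], [0,4,7], [1,2,6], [1,2,7], [1,3,5], [1,3,7], [2,3,5], [2,5,6], [3,6,7], [4,5,6], [4,6,7]

so the chain groups are C_0 ≅ Z^8, C_1 ≅ Z^24, C_2 ≅ Z^16.

∂_1: C_1 → C_0 sends each edge [p,q] (with p < q) to q − p.
This gives a 8×24 integer matrix of rank 7; reducing to Smith normal form yields diagonal entries (1,1,1,1,1,1,1).

∂_2: C_2 → C_1 acts by ∂[p,q,r] = [q,r] − [p,r] + [p,q]. For instance
  ∂[4,6,7] = [6,7] − [4,7] + [4,6],
  ∂[0,1,6] = [1,6] − [0,6] + [0,1].
This gives a 24×16 integer matrix of rank 15; reducing to Smith normal form yields diagonal entries (1,1,1,1,1,1,1,1,1,1,1,1,1,1,1).

Now H_k = ker ∂_k / im ∂_{k+1}, so:

  H_1: rank ker ∂_1 − rank ∂_2 = (24 − 7) − 15 = 2, and the invariant factors of ∂_2 are all 1, so H_1 ≅ Z^2.

H_1 = Z^2.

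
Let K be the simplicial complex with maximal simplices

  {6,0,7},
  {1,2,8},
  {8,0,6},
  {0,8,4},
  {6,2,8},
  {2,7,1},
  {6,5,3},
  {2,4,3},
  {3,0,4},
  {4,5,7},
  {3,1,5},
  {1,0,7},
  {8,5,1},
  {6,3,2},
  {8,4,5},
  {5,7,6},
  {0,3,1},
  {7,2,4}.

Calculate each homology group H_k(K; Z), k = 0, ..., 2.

Take the total order 0 < 1 < 2 < 3 < 4 < 5 < 6 < 7 < 8 on the vertex set. Then K (dimension 2) consists of the simplices:

  0-simplices (9): [0], [1], [2], [3], [4], [5], [6], [7], [8]
  1-simplices (27): (27 of them)
  2-simplices (18): [0,1,3], [0,1,7], [0,3,4], [0,4,8], [0,6,7], [0,6,8], [1,2,7], [1,2,8], [1,3,5], [1,5,8], [2,3,4], [2,3,6], [2,4,7], [2,6,8], [3,5,6], [4,5,7], [4,5,8], [5,6,7]

so the chain groups are C_0 ≅ Z^9, C_1 ≅ Z^27, C_2 ≅ Z^18.

Boundary ∂_1: C_1 → C_0 is given by ∂[p,q] = [q] − [p]. For instance
  ∂[1,7] = [7] − [1].
As a 9×27 matrix over Z this has rank 8, with invariant factors (1,1,1,1,1,1,1,1).

∂_2: C_2 → C_1 maps a triangle to the signed sum of its edges. For instance
  ∂[0,6,7] = [6,7] − [0,7] + [0,6],
  ∂[5,6,7] = [6,7] − [5,7] + [5,6].
The resulting 27×18 matrix has rank 17, and its Smith normal form has invariant factors (1,1,1,1,1,1,1,1,1,1,1,1,1,1,1,1,1).

From H_k ≅ ker(∂_k) / im(∂_{k+1}) we obtain:

  H_0: rank C_0 − rank ∂_1 = 9 − 8 = 1, and the invariant factors of ∂_1 are all 1, so H_0 = Z.
  H_1: rank ker ∂_1 − rank ∂_2 = (27 − 8) − 17 = 2, and the invariant factors of ∂_2 are all 1, so H_1 = Z^2.
  H_2: rank ker ∂_2 − rank ∂_3 = (18 − 17) − 0 = 1, and there is no ∂_3, so H_2 = Z.

H_0 ≅ Z,  H_1 ≅ Z^2,  H_2 ≅ Z.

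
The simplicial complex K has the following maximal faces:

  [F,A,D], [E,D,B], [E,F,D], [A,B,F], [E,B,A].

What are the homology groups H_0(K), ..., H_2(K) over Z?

Order the vertices as A < B < D < E < F. Listing each simplex with vertices in this order, K has dimension 2 with simplices:

  0-simplices (5): A, B, D, E, F
  1-simplices (10): AB, AD, AE, AF, BD, BE, BF, DE, DF, EF
  2-simplices (5): ABE, ABF, ADF, BDE, DEF

Hence C_0 ≅ Z^5, C_1 ≅ Z^10, C_2 ≅ Z^5.

∂_1: C_1 → C_0 maps an edge to its endpoints' difference, ∂[p,q] = q − p. For instance
  ∂DF = F − D.
The resulting 5×10 matrix has rank 4, and its Smith normal form has invariant factors (1,1,1,1).

∂_2: C_2 → C_1 acts by ∂[p,q,r] = [q,r] − [p,r] + [p,q]. For instance
  ∂BDE = DE − BE + BD,
  ∂ABE = BE − AE + AB.
The resulting 10×5 matrix has rank 5, and its Smith normal form has invariant factors (1,1,1,1,1).

From H_k ≅ ker(∂_k) / im(∂_{k+1}) we obtain:

  H_0: rank C_0 − rank ∂_1 = 5 − 4 = 1, and the invariant factors of ∂_1 are all 1, so H_0 ≅ Z.
  H_1: rank ker ∂_1 − rank ∂_2 = (10 − 4) − 5 = 1, and the invariant factors of ∂_2 are all 1, so H_1 ≅ Z.
  H_2: rank ker ∂_2 − rank ∂_3 = (5 − 5) − 0 = 0, and there is no ∂_3, so H_2 ≅ 0.

(K is a triangulation of the Möbius band.)

H_0 = Z,  H_1 = Z,  H_2 = 0.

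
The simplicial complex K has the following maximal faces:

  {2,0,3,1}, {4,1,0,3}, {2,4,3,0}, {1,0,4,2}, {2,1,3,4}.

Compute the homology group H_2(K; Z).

We work with the vertex ordering 0 < 1 < 2 < 3 < 4. The simplices of K, each written with vertices in increasing order, are:

  0-simplices (5): [0], [1], [2], [3], [4]
  1-simplices (10): [0,1], [0,2], [0,3], [0,4], [1,2], [1,3], [1,4], [2,3], [2,4], [3,4]
  2-simplices (10): [0,1,2], [0,1,3], [0,1,4], [0,2,3], [0,2,4], [0,3,4], [1,2,3], [1,2,4], [1,3,4], [2,3,4]
  3-simplices (5): [0,1,2,3], [0,1,2,4], [0,1,3,4], [0,2,3,4], [1,2,3,4]

Hence C_0 ≅ Z^5, C_1 ≅ Z^10, C_2 ≅ Z^10, C_3 ≅ Z^5.

The boundary map ∂_1: C_1 → C_0 sends each edge [p,q] (with p < q) to q − p. For instance
  ∂[1,2] = [2] − [1].
As a 5×10 matrix over Z this has rank 4, with invariant factors (1,1,1,1).

The boundary map ∂_2: C_2 → C_1 acts by ∂[p,q,r] = [q,r] − [p,r] + [p,q]. For instance
  ∂[0,3,4] = [3,4] − [0,4] + [0,3],
  ∂[0,1,3] = [1,3] − [0,3] + [0,1].
The 10×10 boundary matrix has rank 6 and Smith normal form diag(1,1,1,1,1,1).

Boundary ∂_3: C_3 → C_2 sends each 3-simplex σ to the alternating sum Σ_i (−1)^i (σ with its i-th vertex removed). For instance
  ∂[1,2,3,4] = [2,3,4] − [1,3,4] + [1,2,4] − [1,2,3],
  ∂[0,1,2,4] = [1,2,4] − [0,2,4] + [0,1,4] − [0,1,2].
As a 10×5 matrix over Z this has rank 4, with invariant factors (1,1,1,1).

Now H_k = ker ∂_k / im ∂_{k+1}, so:

  H_2: rank ker ∂_2 − rank ∂_3 = (10 − 6) − 4 = 0, and the invariant factors of ∂_3 are all 1, so H_2 ≅ 0.

H_2 ≅ 0.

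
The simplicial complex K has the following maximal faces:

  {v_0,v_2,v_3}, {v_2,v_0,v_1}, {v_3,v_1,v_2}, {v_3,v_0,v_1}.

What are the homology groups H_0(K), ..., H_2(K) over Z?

We work with the vertex ordering v_0 < v_1 < v_2 < v_3. The simplices of K, each written with vertices in increasing order, are:

  0-simplices (4): [v_0], [v_1], [v_2], [v_3]
  1-simplices (6): [v_0,v_1], [v_0,v_2], [v_0,v_3], [v_1,v_2], [v_1,v_3], [v_2,v_3]
  2-simplices (4): [v_0,v_1,v_2], [v_0,v_1,v_3], [v_0,v_2,v_3], [v_1,v_2,v_3]

Hence C_0 ≅ Z^4, C_1 ≅ Z^6, C_2 ≅ Z^4.

∂_1: C_1 → C_0 sends each edge [p,q] (with p < q) to q − p.
This gives a 4×6 integer matrix of rank 3; reducing to Smith normal form yields diagonal entries (1,1,1).

∂_2: C_2 → C_1 acts by ∂[p,q,r] = [q,r] − [p,r] + [p,q]. For instance
  ∂[v_0,v_1,v_2] = [v_1,v_2] − [v_0,v_2] + [v_0,v_1],
  ∂[v_1,v_2,v_3] = [v_2,v_3] − [v_1,v_3] + [v_1,v_2].
This gives a 6×4 integer matrix of rank 3; reducing to Smith normal form yields diagonal entries (1,1,1).

Reading off H_k = ker ∂_k / im ∂_{k+1}:

  H_0: rank C_0 − rank ∂_1 = 4 − 3 = 1, and the invariant factors of ∂_1 are all 1, so H_0 ≅ Z.
  H_1: rank ker ∂_1 − rank ∂_2 = (6 − 3) − 3 = 0, and the invariant factors of ∂_2 are all 1, so H_1 ≅ 0.
  H_2: rank ker ∂_2 − rank ∂_3 = (4 − 3) − 0 = 1, and there is no ∂_3, so H_2 ≅ Z.

As a check, the Euler characteristic is 4 − 6 + 4 = 2, which agrees with 1 − 0 + 1 = 2.

H_0 = Z,  H_1 = 0,  H_2 = Z.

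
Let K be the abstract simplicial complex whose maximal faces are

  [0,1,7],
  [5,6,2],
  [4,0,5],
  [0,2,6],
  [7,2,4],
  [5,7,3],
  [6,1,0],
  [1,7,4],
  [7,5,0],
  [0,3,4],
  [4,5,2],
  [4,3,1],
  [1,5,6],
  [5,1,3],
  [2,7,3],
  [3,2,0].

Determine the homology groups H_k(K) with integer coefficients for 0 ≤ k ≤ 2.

H_0 = Z,  H_1 = Z^2,  H_2 = Z.

Order the vertices as 0 < 1 < 2 < 3 < 4 < 5 < 6 < 7. Listing each simplex with vertices in this order, K has dimension 2 with simplices:

  0-simplices (8): [0], [1], [2], [3], [4], [5], [6], [7]
  1-simplices (24): (24 of them)
  2-simplices (16): [0,1,6], [0,1,7], [0,2,3], [0,2,6], [0,3,4], [0,4,5], [0,5,7], [1,3,4], [1,3,5], [1,4,7], [1,5,6], [2,3,7], [2,4,5], [2,4,7], [2,5,6], [3,5,7]

so the chain groups are C_0 ≅ Z^8, C_1 ≅ Z^24, C_2 ≅ Z^16.

Boundary ∂_1: C_1 → C_0 sends each edge [p,q] (with p < q) to q − p. For instance
  ∂[5,7] = [7] − [5].
The 8×24 boundary matrix has rank 7 and Smith normal form diag(1,1,1,1,1,1,1).

Boundary ∂_2: C_2 → C_1 sends each 2-simplex [p,q,r] to [q,r] − [p,r] + [p,q]. For instance
  ∂[2,4,7] = [4,7] − [2,7] + [2,4],
  ∂[0,5,7] = [5,7] − [0,7] + [0,5].
This gives a 24×16 integer matrix of rank 15; reducing to Smith normal form yields diagonal entries (1,1,1,1,1,1,1,1,1,1,1,1,1,1,1).

Now H_k = ker ∂_k / im ∂_{k+1}, so:

  H_0: rank C_0 − rank ∂_1 = 8 − 7 = 1, and the invariant factors of ∂_1 are all 1, so H_0 = Z.
  H_1: rank ker ∂_1 − rank ∂_2 = (24 − 7) − 15 = 2, and the invariant factors of ∂_2 are all 1, so H_1 = Z^2.
  H_2: rank ker ∂_2 − rank ∂_3 = (16 − 15) − 0 = 1, and there is no ∂_3, so H_2 = Z.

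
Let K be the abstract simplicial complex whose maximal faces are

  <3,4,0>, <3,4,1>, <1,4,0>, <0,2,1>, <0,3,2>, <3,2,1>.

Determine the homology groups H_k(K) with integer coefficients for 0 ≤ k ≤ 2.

H_0 ≅ Z,  H_1 = 0,  H_2 ≅ Z.

We work with the vertex ordering 0 < 1 < 2 < 3 < 4. The simplices of K, each written with vertices in increasing order, are:

  0-simplices (5): [0], [1], [2], [3], [4]
  1-simplices (9): [0,1], [0,2], [0,3], [0,4], [1,2], [1,3], [1,4], [2,3], [3,4]
  2-simplices (6): [0,1,2], [0,1,4], [0,2,3], [0,3,4], [1,2,3], [1,3,4]

Hence C_0 ≅ Z^5, C_1 ≅ Z^9, C_2 ≅ Z^6.

Boundary ∂_1: C_1 → C_0 sends each edge [p,q] (with p < q) to q − p. For instance
  ∂[0,2] = [2] − [0].
This gives a 5×9 integer matrix of rank 4; reducing to Smith normal form yields diagonal entries (1,1,1,1).

The boundary map ∂_2: C_2 → C_1 maps a triangle to the signed sum of its edges. For instance
  ∂[0,1,4] = [1,4] − [0,4] + [0,1],
  ∂[0,3,4] = [3,4] − [0,4] + [0,3].
The resulting 9×6 matrix has rank 5, and its Smith normal form has invariant factors (1,1,1,1,1).

Now H_k = ker ∂_k / im ∂_{k+1}, so:

  H_0: rank C_0 − rank ∂_1 = 5 − 4 = 1, and the invariant factors of ∂_1 are all 1, so H_0 ≅ Z.
  H_1: rank ker ∂_1 − rank ∂_2 = (9 − 4) − 5 = 0, and the invariant factors of ∂_2 are all 1, so H_1 ≅ 0.
  H_2: rank ker ∂_2 − rank ∂_3 = (6 − 5) − 0 = 1, and there is no ∂_3, so H_2 ≅ Z.

(K is a triangulation of the 2-sphere S^2.)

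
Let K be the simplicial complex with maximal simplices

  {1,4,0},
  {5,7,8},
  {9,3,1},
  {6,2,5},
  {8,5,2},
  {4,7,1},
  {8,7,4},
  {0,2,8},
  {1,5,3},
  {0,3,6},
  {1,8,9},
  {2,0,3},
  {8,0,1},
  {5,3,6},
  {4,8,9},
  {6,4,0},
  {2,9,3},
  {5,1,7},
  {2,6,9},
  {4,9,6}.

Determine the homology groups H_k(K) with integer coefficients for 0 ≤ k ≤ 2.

H_0 = Z,  H_1 = Z ⊕ Z/2Z,  H_2 = 0.

Fix the vertex order 0 < 1 < 2 < 3 < 4 < 5 < 6 < 7 < 8 < 9 and write every simplex with vertices in increasing order. Then dim K = 2 and the simplices of K are:

  0-simplices (10): [0], [1], [2], [3], [4], [5], [6], [7], [8], [9]
  1-simplices (30): (30 of them)
  2-simplices (20): (20 of them)

Hence C_0 ≅ Z^10, C_1 ≅ Z^30, C_2 ≅ Z^20.

∂_1: C_1 → C_0 is given by ∂[p,q] = [q] − [p]. For instance
  ∂[4,8] = [8] − [4].
As a 10×30 matrix over Z this has rank 9, with invariant factors (1,1,1,1,1,1,1,1,1).

The boundary map ∂_2: C_2 → C_1 maps a triangle to the signed sum of its edges. For instance
  ∂[1,5,7] = [5,7] − [1,7] + [1,5],
  ∂[5,7,8] = [7,8] − [5,8] + [5,7].
The resulting 30×20 matrix has rank 20, and its Smith normal form has invariant factors (1,1,1,1,1,1,1,1,1,1,1,1,1,1,1,1,1,1,1,2).

Reading off H_k = ker ∂_k / im ∂_{k+1}:

  H_0: rank C_0 − rank ∂_1 = 10 − 9 = 1, and the invariant factors of ∂_1 are all 1, so H_0 = Z.
  H_1: rank ker ∂_1 − rank ∂_2 = (30 − 9) − 20 = 1, and ∂_2 has invariant factor 2 > 1, so H_1 = Z ⊕ Z/2Z.
  H_2: rank ker ∂_2 − rank ∂_3 = (20 − 20) − 0 = 0, and there is no ∂_3, so H_2 = 0.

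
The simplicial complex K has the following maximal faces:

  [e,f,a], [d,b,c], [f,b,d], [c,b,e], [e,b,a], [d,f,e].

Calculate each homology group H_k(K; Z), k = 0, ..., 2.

Order the vertices as a < b < c < d < e < f. Listing each simplex with vertices in this order, K has dimension 2 with simplices:

  0-simplices (6): a, b, c, d, e, f
  1-simplices (12): ab, ae, af, bc, bd, be, bf, cd, ce, de, df, ef
  2-simplices (6): abe, aef, bcd, bce, bdf, def

so the chain groups are C_0 ≅ Z^6, C_1 ≅ Z^12, C_2 ≅ Z^6.

∂_1: C_1 → C_0 maps an edge to its endpoints' difference, ∂[p,q] = q − p. For instance
  ∂de = e − d.
As a 6×12 matrix over Z this has rank 5, with invariant factors (1,1,1,1,1).

Boundary ∂_2: C_2 → C_1 acts by ∂[p,q,r] = [q,r] − [p,r] + [p,q]. For instance
  ∂bdf = df − bf + bd,
  ∂abe = be − ae + ab.
As a 12×6 matrix over Z this has rank 6, with invariant factors (1,1,1,1,1,1).

Reading off H_k = ker ∂_k / im ∂_{k+1}:

  H_0: rank C_0 − rank ∂_1 = 6 − 5 = 1, and the invariant factors of ∂_1 are all 1, so H_0 ≅ Z.
  H_1: rank ker ∂_1 − rank ∂_2 = (12 − 5) − 6 = 1, and the invariant factors of ∂_2 are all 1, so H_1 ≅ Z.
  H_2: rank ker ∂_2 − rank ∂_3 = (6 − 6) − 0 = 0, and there is no ∂_3, so H_2 ≅ 0.

H_0 = Z,  H_1 = Z,  H_2 = 0.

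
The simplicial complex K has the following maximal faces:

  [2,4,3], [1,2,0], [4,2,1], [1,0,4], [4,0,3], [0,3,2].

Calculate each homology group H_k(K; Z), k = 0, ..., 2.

H_0 ≅ Z,  H_1 = 0,  H_2 ≅ Z.

K has 5 vertices, 9 edges, 6 triangles.
rank ∂_0 = 0, rank ∂_1 = 4 ⇒ b_0 = 5 − 0 − 4 = 1; all invariant factors of ∂_1 are 1 so no torsion. So H_0 ≅ Z.
rank ∂_1 = 4, rank ∂_2 = 5 ⇒ b_1 = 9 − 4 − 5 = 0; all invariant factors of ∂_2 are 1 so no torsion. So H_1 ≅ 0.
rank ∂_2 = 5, rank ∂_3 = 0 ⇒ b_2 = 6 − 5 − 0 = 1. So H_2 ≅ Z.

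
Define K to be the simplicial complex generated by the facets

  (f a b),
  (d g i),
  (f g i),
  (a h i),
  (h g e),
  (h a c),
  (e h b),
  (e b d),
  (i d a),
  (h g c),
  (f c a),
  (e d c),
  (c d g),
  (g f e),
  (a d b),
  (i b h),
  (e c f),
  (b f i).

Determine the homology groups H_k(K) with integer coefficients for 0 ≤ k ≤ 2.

We work with the vertex ordering a < b < c < d < e < f < g < h < i. The simplices of K, each written with vertices in increasing order, are:

  0-simplices (9): a, b, c, d, e, f, g, h, i
  1-simplices (27): ab, ac, ad, af, ah, ai, bd, be, bf, bh, bi, cd, ce, cf, cg, ch, de, dg, di, ef, eg, eh, fg, fi, gh, gi, hi
  2-simplices (18): abd, abf, acf, ach, adi, ahi, bde, beh, bfi, bhi, cde, cdg, cef, cgh, dgi, efg, egh, fgi

so the chain groups are C_0 ≅ Z^9, C_1 ≅ Z^27, C_2 ≅ Z^18.

Boundary ∂_1: C_1 → C_0 sends each edge [p,q] (with p < q) to q − p. For instance
  ∂eh = h − e.
As a 9×27 matrix over Z this has rank 8, with invariant factors (1,1,1,1,1,1,1,1).

The boundary map ∂_2: C_2 → C_1 sends each 2-simplex [p,q,r] to [q,r] − [p,r] + [p,q]. For instance
  ∂bde = de − be + bd,
  ∂cdg = dg − cg + cd.
As a 27×18 matrix over Z this has rank 18, with invariant factors (1,1,1,1,1,1,1,1,1,1,1,1,1,1,1,1,1,2).

Reading off H_k = ker ∂_k / im ∂_{k+1}:

  H_0: rank C_0 − rank ∂_1 = 9 − 8 = 1, and the invariant factors of ∂_1 are all 1, so H_0 = Z.
  H_1: rank ker ∂_1 − rank ∂_2 = (27 − 8) − 18 = 1, and ∂_2 has invariant factor 2 > 1, so H_1 = Z ⊕ Z/2.
  H_2: rank ker ∂_2 − rank ∂_3 = (18 − 18) − 0 = 0, and there is no ∂_3, so H_2 = 0.

H_0 ≅ Z,  H_1 ≅ Z ⊕ Z/2,  H_2 = 0.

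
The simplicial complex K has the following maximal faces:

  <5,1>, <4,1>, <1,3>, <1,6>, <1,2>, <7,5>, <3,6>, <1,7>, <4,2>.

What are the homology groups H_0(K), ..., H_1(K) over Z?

We work with the vertex ordering 1 < 2 < 3 < 4 < 5 < 6 < 7. The simplices of K, each written with vertices in increasing order, are:

  0-simplices (7): [1], [2], [3], [4], [5], [6], [7]
  1-simplices (9): [1,2], [1,3], [1,4], [1,5], [1,6], [1,7], [2,4], [3,6], [5,7]

so the chain groups are C_0 ≅ Z^7, C_1 ≅ Z^9.

∂_1: C_1 → C_0 sends each edge [p,q] (with p < q) to q − p.
This gives a 7×9 integer matrix of rank 6; reducing to Smith normal form yields diagonal entries (1,1,1,1,1,1).

From H_k ≅ ker(∂_k) / im(∂_{k+1}) we obtain:

  H_0: rank C_0 − rank ∂_1 = 7 − 6 = 1, and the invariant factors of ∂_1 are all 1, so H_0 ≅ Z.
  H_1: rank ker ∂_1 − rank ∂_2 = (9 − 6) − 0 = 3, and there is no ∂_2, so H_1 ≅ Z^3.

H_0 ≅ Z,  H_1 ≅ Z^3.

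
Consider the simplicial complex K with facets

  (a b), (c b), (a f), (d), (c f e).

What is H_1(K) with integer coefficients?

Take the total order a < b < c < d < e < f on the vertex set. Then K (dimension 2) consists of the simplices:

  0-simplices (6): a, b, c, d, e, f
  1-simplices (6): ab, af, bc, ce, cf, ef
  2-simplices (1): cef

Hence C_0 ≅ Z^6, C_1 ≅ Z^6, C_2 ≅ Z^1.

The boundary map ∂_1: C_1 → C_0 is given by ∂[p,q] = [q] − [p]. For instance
  ∂ef = f − e.
This gives a 6×6 integer matrix of rank 4; reducing to Smith normal form yields diagonal entries (1,1,1,1).

The boundary map ∂_2: C_2 → C_1 acts by ∂[p,q,r] = [q,r] − [p,r] + [p,q]. For instance
  ∂cef = ef − cf + ce.
The 6×1 boundary matrix has rank 1 and Smith normal form diag(1).

Computing H_k = (kernel of ∂_k) / (image of ∂_{k+1}):

  H_1: rank ker ∂_1 − rank ∂_2 = (6 − 4) − 1 = 1, and the invariant factors of ∂_2 are all 1, so H_1 ≅ Z.

H_1 ≅ Z.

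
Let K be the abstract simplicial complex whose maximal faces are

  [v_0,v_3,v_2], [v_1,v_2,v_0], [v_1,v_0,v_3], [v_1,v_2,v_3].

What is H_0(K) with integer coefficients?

H_0 ≅ Z.

K has 4 vertices, 6 edges, 4 triangles.
rank ∂_0 = 0, rank ∂_1 = 3 ⇒ b_0 = 4 − 0 − 3 = 1; all invariant factors of ∂_1 are 1 so no torsion. So H_0 ≅ Z.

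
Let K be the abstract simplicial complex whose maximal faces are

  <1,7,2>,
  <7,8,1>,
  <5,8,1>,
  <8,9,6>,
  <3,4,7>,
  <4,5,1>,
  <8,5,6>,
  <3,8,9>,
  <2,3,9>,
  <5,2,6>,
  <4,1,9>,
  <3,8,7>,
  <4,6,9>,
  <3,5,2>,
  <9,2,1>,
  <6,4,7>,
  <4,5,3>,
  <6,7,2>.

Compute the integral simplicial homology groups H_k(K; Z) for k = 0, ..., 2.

Fix the vertex order 1 < 2 < 3 < 4 < 5 < 6 < 7 < 8 < 9 and write every simplex with vertices in increasing order. Then dim K = 2 and the simplices of K are:

  0-simplices (9): [1], [2], [3], [4], [5], [6], [7], [8], [9]
  1-simplices (27): (27 of them)
  2-simplices (18): [1,2,7], [1,2,9], [1,4,5], [1,4,9], [1,5,8], [1,7,8], [2,3,5], [2,3,9], [2,5,6], [2,6,7], [3,4,5], [3,4,7], [3,7,8], [3,8,9], [4,6,7], [4,6,9], [5,6,8], [6,8,9]

giving chain groups C_0 ≅ Z^9, C_1 ≅ Z^27, C_2 ≅ Z^18.

The boundary map ∂_1: C_1 → C_0 sends each edge [p,q] (with p < q) to q − p.
As a 9×27 matrix over Z this has rank 8, with invariant factors (1,1,1,1,1,1,1,1).

∂_2: C_2 → C_1 maps a triangle to the signed sum of its edges. For instance
  ∂[1,4,9] = [4,9] − [1,9] + [1,4],
  ∂[3,8,9] = [8,9] − [3,9] + [3,8].
This gives a 27×18 integer matrix of rank 17; reducing to Smith normal form yields diagonal entries (1,1,1,1,1,1,1,1,1,1,1,1,1,1,1,1,1).

Now H_k = ker ∂_k / im ∂_{k+1}, so:

  H_0: rank C_0 − rank ∂_1 = 9 − 8 = 1, and the invariant factors of ∂_1 are all 1, so H_0 = Z.
  H_1: rank ker ∂_1 − rank ∂_2 = (27 − 8) − 17 = 2, and the invariant factors of ∂_2 are all 1, so H_1 = Z^2.
  H_2: rank ker ∂_2 − rank ∂_3 = (18 − 17) − 0 = 1, and there is no ∂_3, so H_2 = Z.

As a check, the Euler characteristic is 9 − 27 + 18 = 0, which agrees with 1 − 2 + 1 = 0.

H_0 ≅ Z,  H_1 ≅ Z^2,  H_2 ≅ Z.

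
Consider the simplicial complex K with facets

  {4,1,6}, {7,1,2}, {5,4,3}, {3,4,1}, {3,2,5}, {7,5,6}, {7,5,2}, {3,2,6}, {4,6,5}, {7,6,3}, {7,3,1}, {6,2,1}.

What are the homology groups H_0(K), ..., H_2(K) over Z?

H_0 ≅ Z,  H_1 ≅ Z/2,  H_2 = 0.

K has 7 vertices, 18 edges, 12 triangles.
rank ∂_0 = 0, rank ∂_1 = 6 ⇒ b_0 = 7 − 0 − 6 = 1; all invariant factors of ∂_1 are 1 so no torsion. So H_0 ≅ Z.
rank ∂_1 = 6, rank ∂_2 = 12 ⇒ b_1 = 18 − 6 − 12 = 0; ∂_2 has invariant factor(s) [2] giving torsion. So H_1 ≅ Z/2.
rank ∂_2 = 12, rank ∂_3 = 0 ⇒ b_2 = 12 − 12 − 0 = 0. So H_2 ≅ 0.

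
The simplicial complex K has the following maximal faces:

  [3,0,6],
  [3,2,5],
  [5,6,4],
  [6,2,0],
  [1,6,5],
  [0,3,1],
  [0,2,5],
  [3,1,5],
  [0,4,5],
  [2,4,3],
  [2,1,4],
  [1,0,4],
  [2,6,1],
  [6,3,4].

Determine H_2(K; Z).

H_2 = Z.

Take the total order 0 < 1 < 2 < 3 < 4 < 5 < 6 on the vertex set. Then K (dimension 2) consists of the simplices:

  0-simplices (7): [0], [1], [2], [3], [4], [5], [6]
  1-simplices (21): [0,1], [0,2], [0,3], [0,4], [0,5], [0,6], [1,2], [1,3], [1,4], [1,5], [1,6], [2,3], [2,4], [2,5], [2,6], [3,4], [3,5], [3,6], [4,5], [4,6], [5,6]
  2-simplices (14): [0,1,3], [0,1,4], [0,2,5], [0,2,6], [0,3,6], [0,4,5], [1,2,4], [1,2,6], [1,3,5], [1,5,6], [2,3,4], [2,3,5], [3,4,6], [4,5,6]

so the chain groups are C_0 ≅ Z^7, C_1 ≅ Z^21, C_2 ≅ Z^14.

The boundary map ∂_1: C_1 → C_0 is given by ∂[p,q] = [q] − [p].
The 7×21 boundary matrix has rank 6 and Smith normal form diag(1,1,1,1,1,1).

Boundary ∂_2: C_2 → C_1 acts by ∂[p,q,r] = [q,r] − [p,r] + [p,q]. For instance
  ∂[0,3,6] = [3,6] − [0,6] + [0,3],
  ∂[1,3,5] = [3,5] − [1,5] + [1,3].
The 21×14 boundary matrix has rank 13 and Smith normal form diag(1,1,1,1,1,1,1,1,1,1,1,1,1).

Now H_k = ker ∂_k / im ∂_{k+1}, so:

  H_2: rank ker ∂_2 − rank ∂_3 = (14 − 13) − 0 = 1, and there is no ∂_3, so H_2 = Z.

(K is a triangulation of the torus T^2.)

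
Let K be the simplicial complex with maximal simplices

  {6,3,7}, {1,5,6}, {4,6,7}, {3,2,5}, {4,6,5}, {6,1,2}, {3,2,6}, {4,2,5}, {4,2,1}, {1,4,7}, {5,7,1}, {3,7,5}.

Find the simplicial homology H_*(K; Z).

Fix the vertex order 1 < 2 < 3 < 4 < 5 < 6 < 7 and write every simplex with vertices in increasing order. Then dim K = 2 and the simplices of K are:

  0-simplices (7): [1], [2], [3], [4], [5], [6], [7]
  1-simplices (18): [1,2], [1,4], [1,5], [1,6], [1,7], [2,3], [2,4], [2,5], [2,6], [3,5], [3,6], [3,7], [4,5], [4,6], [4,7], [5,6], [5,7], [6,7]
  2-simplices (12): [1,2,4], [1,2,6], [1,4,7], [1,5,6], [1,5,7], [2,3,5], [2,3,6], [2,4,5], [3,5,7], [3,6,7], [4,5,6], [4,6,7]

Hence C_0 ≅ Z^7, C_1 ≅ Z^18, C_2 ≅ Z^12.

∂_1: C_1 → C_0 sends each edge [p,q] (with p < q) to q − p.
This gives a 7×18 integer matrix of rank 6; reducing to Smith normal form yields diagonal entries (1,1,1,1,1,1).

The boundary map ∂_2: C_2 → C_1 sends each 2-simplex [p,q,r] to [q,r] − [p,r] + [p,q]. For instance
  ∂[1,4,7] = [4,7] − [1,7] + [1,4],
  ∂[3,6,7] = [6,7] − [3,7] + [3,6].
This gives a 18×12 integer matrix of rank 12; reducing to Smith normal form yields diagonal entries (1,1,1,1,1,1,1,1,1,1,1,2).

Computing H_k = (kernel of ∂_k) / (image of ∂_{k+1}):

  H_0: rank C_0 − rank ∂_1 = 7 − 6 = 1, and the invariant factors of ∂_1 are all 1, so H_0 ≅ Z.
  H_1: rank ker ∂_1 − rank ∂_2 = (18 − 6) − 12 = 0, and ∂_2 has invariant factor 2 > 1, so H_1 ≅ Z/2Z.
  H_2: rank ker ∂_2 − rank ∂_3 = (12 − 12) − 0 = 0, and there is no ∂_3, so H_2 ≅ 0.

H_0 = Z,  H_1 = Z/2Z,  H_2 = 0.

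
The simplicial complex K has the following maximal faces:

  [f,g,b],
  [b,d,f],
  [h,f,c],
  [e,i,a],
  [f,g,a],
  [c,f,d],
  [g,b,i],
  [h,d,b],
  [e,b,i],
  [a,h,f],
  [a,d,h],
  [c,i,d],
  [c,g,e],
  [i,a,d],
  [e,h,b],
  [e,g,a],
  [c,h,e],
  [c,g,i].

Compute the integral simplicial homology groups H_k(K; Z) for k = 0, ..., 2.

H_0 ≅ Z,  H_1 ≅ Z ⊕ Z/2Z,  H_2 = 0.

Order the vertices as a < b < c < d < e < f < g < h < i. Listing each simplex with vertices in this order, K has dimension 2 with simplices:

  0-simplices (9): a, b, c, d, e, f, g, h, i
  1-simplices (27): ad, ae, af, ag, ah, ai, bd, be, bf, bg, bh, bi, cd, ce, cf, cg, ch, ci, df, dh, di, eg, eh, ei, fg, fh, gi
  2-simplices (18): adh, adi, aeg, aei, afg, afh, bdf, bdh, beh, bei, bfg, bgi, cdf, cdi, ceg, ceh, cfh, cgi

giving chain groups C_0 ≅ Z^9, C_1 ≅ Z^27, C_2 ≅ Z^18.

Boundary ∂_1: C_1 → C_0 maps an edge to its endpoints' difference, ∂[p,q] = q − p. For instance
  ∂ce = e − c.
The 9×27 boundary matrix has rank 8 and Smith normal form diag(1,1,1,1,1,1,1,1).

The boundary map ∂_2: C_2 → C_1 sends each 2-simplex [p,q,r] to [q,r] − [p,r] + [p,q]. For instance
  ∂bdh = dh − bh + bd,
  ∂ceh = eh − ch + ce.
As a 27×18 matrix over Z this has rank 18, with invariant factors (1,1,1,1,1,1,1,1,1,1,1,1,1,1,1,1,1,2).

Computing H_k = (kernel of ∂_k) / (image of ∂_{k+1}):

  H_0: rank C_0 − rank ∂_1 = 9 − 8 = 1, and the invariant factors of ∂_1 are all 1, so H_0 = Z.
  H_1: rank ker ∂_1 − rank ∂_2 = (27 − 8) − 18 = 1, and ∂_2 has invariant factor 2 > 1, so H_1 = Z ⊕ Z/2Z.
  H_2: rank ker ∂_2 − rank ∂_3 = (18 − 18) − 0 = 0, and there is no ∂_3, so H_2 = 0.

As a check, the Euler characteristic is 9 − 27 + 18 = 0, which agrees with 1 − 1 + 0 = 0.
(K is a triangulation of the Klein bottle.)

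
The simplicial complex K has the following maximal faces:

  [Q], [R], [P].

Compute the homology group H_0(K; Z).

H_0 = Z^3.

K has 3 vertices.
rank ∂_0 = 0, rank ∂_1 = 0 ⇒ b_0 = 3 − 0 − 0 = 3. So H_0 = Z^3.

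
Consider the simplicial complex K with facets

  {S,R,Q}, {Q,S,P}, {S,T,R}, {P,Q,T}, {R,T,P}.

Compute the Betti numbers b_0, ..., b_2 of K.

b_0 = 1, b_1 = 1, b_2 = 0.

Take the total order P < Q < R < S < T on the vertex set. Then K (dimension 2) consists of the simplices:

  0-simplices (5): P, Q, R, S, T
  1-simplices (10): PQ, PR, PS, PT, QR, QS, QT, RS, RT, ST
  2-simplices (5): PQS, PQT, PRT, QRS, RST

Hence C_0 ≅ Z^5, C_1 ≅ Z^10, C_2 ≅ Z^5.

Boundary ∂_1: C_1 → C_0 is given by ∂[p,q] = [q] − [p].
The resulting 5×10 matrix has rank 4, and its Smith normal form has invariant factors (1,1,1,1).

Boundary ∂_2: C_2 → C_1 maps a triangle to the signed sum of its edges. For instance
  ∂RST = ST − RT + RS,
  ∂QRS = RS − QS + QR.
The 10×5 boundary matrix has rank 5 and Smith normal form diag(1,1,1,1,1).

Computing H_k = (kernel of ∂_k) / (image of ∂_{k+1}):

  H_0: rank C_0 − rank ∂_1 = 5 − 4 = 1, and the invariant factors of ∂_1 are all 1, so H_0 ≅ Z.
  H_1: rank ker ∂_1 − rank ∂_2 = (10 − 4) − 5 = 1, and the invariant factors of ∂_2 are all 1, so H_1 ≅ Z.
  H_2: rank ker ∂_2 − rank ∂_3 = (5 − 5) − 0 = 0, and there is no ∂_3, so H_2 ≅ 0.

Hence the Betti numbers are b_0 = 1, b_1 = 1, b_2 = 0.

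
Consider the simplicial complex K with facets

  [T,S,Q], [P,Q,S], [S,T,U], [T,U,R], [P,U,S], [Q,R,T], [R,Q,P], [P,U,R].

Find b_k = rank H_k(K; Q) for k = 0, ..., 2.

Take the total order P < Q < R < S < T < U on the vertex set. Then K (dimension 2) consists of the simplices:

  0-simplices (6): P, Q, R, S, T, U
  1-simplices (12): PQ, PR, PS, PU, QR, QS, QT, RT, RU, ST, SU, TU
  2-simplices (8): PQR, PQS, PRU, PSU, QRT, QST, RTU, STU

so the chain groups are C_0 ≅ Z^6, C_1 ≅ Z^12, C_2 ≅ Z^8.

∂_1: C_1 → C_0 maps an edge to its endpoints' difference, ∂[p,q] = q − p. For instance
  ∂RU = U − R.
As a 6×12 matrix over Z this has rank 5, with invariant factors (1,1,1,1,1).

∂_2: C_2 → C_1 sends each 2-simplex [p,q,r] to [q,r] − [p,r] + [p,q]. For instance
  ∂PQS = QS − PS + PQ,
  ∂STU = TU − SU + ST.
The 12×8 boundary matrix has rank 7 and Smith normal form diag(1,1,1,1,1,1,1).

Now H_k = ker ∂_k / im ∂_{k+1}, so:

  H_0: rank C_0 − rank ∂_1 = 6 − 5 = 1, and the invariant factors of ∂_1 are all 1, so H_0 = Z.
  H_1: rank ker ∂_1 − rank ∂_2 = (12 − 5) − 7 = 0, and the invariant factors of ∂_2 are all 1, so H_1 = 0.
  H_2: rank ker ∂_2 − rank ∂_3 = (8 − 7) − 0 = 1, and there is no ∂_3, so H_2 = Z.

Hence the Betti numbers are b_0 = 1, b_1 = 0, b_2 = 1.

b_0 = 1, b_1 = 0, b_2 = 1.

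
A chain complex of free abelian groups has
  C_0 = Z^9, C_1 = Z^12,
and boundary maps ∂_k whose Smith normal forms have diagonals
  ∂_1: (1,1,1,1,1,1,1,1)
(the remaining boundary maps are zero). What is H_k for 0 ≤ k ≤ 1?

H_0 ≅ Z,  H_1 ≅ Z^4.

H_0: b_0 = 9 − 0 − 8 = 1; torsion from ∂_1 factors > 1: none. So H_0 ≅ Z.
H_1: b_1 = 12 − 8 − 0 = 4; torsion from ∂_2 factors > 1: none. So H_1 ≅ Z^4.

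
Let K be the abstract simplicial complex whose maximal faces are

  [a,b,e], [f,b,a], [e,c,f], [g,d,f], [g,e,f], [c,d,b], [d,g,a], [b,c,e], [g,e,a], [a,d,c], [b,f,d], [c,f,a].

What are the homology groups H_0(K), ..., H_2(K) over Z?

H_0 ≅ Z,  H_1 ≅ Z/2Z,  H_2 = 0.

We work with the vertex ordering a < b < c < d < e < f < g. The simplices of K, each written with vertices in increasing order, are:

  0-simplices (7): a, b, c, d, e, f, g
  1-simplices (18): ab, ac, ad, ae, af, ag, bc, bd, be, bf, cd, ce, cf, df, dg, ef, eg, fg
  2-simplices (12): abe, abf, acd, acf, adg, aeg, bcd, bce, bdf, cef, dfg, efg

giving chain groups C_0 ≅ Z^7, C_1 ≅ Z^18, C_2 ≅ Z^12.

The boundary map ∂_1: C_1 → C_0 is given by ∂[p,q] = [q] − [p].
The resulting 7×18 matrix has rank 6, and its Smith normal form has invariant factors (1,1,1,1,1,1).

∂_2: C_2 → C_1 maps a triangle to the signed sum of its edges. For instance
  ∂acf = cf − af + ac,
  ∂adg = dg − ag + ad.
The 18×12 boundary matrix has rank 12 and Smith normal form diag(1,1,1,1,1,1,1,1,1,1,1,2).

Reading off H_k = ker ∂_k / im ∂_{k+1}:

  H_0: rank C_0 − rank ∂_1 = 7 − 6 = 1, and the invariant factors of ∂_1 are all 1, so H_0 = Z.
  H_1: rank ker ∂_1 − rank ∂_2 = (18 − 6) − 12 = 0, and ∂_2 has invariant factor 2 > 1, so H_1 = Z/2Z.
  H_2: rank ker ∂_2 − rank ∂_3 = (12 − 12) − 0 = 0, and there is no ∂_3, so H_2 = 0.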